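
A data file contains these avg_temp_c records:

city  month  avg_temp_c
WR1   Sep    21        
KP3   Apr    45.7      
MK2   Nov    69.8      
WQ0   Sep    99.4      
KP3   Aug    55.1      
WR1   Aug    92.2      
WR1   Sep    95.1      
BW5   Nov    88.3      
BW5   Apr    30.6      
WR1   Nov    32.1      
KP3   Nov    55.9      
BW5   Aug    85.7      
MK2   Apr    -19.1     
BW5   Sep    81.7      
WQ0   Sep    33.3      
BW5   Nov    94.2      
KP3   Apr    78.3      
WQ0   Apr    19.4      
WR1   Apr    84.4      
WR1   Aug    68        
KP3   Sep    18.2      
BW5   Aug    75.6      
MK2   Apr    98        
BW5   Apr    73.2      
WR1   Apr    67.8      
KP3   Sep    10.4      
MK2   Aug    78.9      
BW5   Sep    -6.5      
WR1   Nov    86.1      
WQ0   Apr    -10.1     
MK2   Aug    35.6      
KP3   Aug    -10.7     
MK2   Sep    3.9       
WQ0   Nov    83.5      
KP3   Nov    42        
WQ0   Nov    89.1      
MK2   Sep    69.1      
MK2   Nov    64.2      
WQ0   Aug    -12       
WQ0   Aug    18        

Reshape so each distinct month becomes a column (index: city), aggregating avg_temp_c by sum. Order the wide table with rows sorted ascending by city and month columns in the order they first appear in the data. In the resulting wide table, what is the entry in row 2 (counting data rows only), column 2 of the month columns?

With rows sorted ascending by city, row 2 is city=KP3. month columns in first-appearance order: Sep, Apr, Nov, Aug; column 2 is Apr.
Long rows with city=KP3, month=Apr: 45.7 + 78.3 = 124.

124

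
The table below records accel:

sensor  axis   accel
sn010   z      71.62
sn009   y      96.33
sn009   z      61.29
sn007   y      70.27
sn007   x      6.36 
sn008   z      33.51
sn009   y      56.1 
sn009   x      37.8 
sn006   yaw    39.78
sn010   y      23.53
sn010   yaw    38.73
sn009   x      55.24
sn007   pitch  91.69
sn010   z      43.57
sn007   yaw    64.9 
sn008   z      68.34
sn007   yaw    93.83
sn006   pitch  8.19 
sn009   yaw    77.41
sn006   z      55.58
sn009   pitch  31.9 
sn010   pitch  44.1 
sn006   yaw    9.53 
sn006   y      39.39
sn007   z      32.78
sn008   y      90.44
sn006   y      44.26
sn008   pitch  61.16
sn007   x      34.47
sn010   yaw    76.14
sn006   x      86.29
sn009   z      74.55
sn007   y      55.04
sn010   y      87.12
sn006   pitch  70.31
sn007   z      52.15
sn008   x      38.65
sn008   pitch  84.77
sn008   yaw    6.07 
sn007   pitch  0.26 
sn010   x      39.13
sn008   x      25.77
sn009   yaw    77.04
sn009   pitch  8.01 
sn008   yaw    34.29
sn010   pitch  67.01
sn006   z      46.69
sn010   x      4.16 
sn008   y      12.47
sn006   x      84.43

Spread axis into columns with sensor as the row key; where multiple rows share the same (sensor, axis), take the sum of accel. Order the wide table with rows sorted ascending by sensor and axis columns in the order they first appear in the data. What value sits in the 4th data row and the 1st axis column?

135.84

With rows sorted ascending by sensor, row 4 is sensor=sn009. axis columns in first-appearance order: z, y, x, yaw, pitch; column 1 is z.
Long rows with sensor=sn009, axis=z: 61.29 + 74.55 = 135.84.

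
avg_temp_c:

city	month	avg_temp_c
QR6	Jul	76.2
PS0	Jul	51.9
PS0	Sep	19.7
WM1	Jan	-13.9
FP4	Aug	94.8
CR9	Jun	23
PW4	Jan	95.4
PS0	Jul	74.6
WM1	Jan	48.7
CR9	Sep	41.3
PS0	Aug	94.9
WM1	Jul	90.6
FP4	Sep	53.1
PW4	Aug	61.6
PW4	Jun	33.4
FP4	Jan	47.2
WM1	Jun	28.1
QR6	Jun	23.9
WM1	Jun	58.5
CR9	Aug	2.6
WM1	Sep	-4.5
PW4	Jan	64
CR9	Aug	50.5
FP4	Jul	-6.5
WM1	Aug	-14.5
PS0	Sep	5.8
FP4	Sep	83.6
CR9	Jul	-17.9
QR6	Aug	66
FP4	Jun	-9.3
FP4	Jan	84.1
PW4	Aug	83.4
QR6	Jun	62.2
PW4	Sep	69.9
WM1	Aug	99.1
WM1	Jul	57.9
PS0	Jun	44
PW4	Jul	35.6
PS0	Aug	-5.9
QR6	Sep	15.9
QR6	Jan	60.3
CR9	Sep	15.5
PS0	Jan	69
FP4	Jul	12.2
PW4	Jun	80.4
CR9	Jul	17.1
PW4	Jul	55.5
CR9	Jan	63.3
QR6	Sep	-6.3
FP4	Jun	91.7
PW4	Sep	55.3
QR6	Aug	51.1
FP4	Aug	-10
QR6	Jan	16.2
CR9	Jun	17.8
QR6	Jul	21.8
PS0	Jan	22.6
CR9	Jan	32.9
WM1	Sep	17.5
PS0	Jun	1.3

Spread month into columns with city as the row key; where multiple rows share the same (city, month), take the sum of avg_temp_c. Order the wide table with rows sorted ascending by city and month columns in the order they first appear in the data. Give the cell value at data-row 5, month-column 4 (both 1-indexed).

117.1

With rows sorted ascending by city, row 5 is city=QR6. month columns in first-appearance order: Jul, Sep, Jan, Aug, Jun; column 4 is Aug.
Long rows with city=QR6, month=Aug: 66 + 51.1 = 117.1.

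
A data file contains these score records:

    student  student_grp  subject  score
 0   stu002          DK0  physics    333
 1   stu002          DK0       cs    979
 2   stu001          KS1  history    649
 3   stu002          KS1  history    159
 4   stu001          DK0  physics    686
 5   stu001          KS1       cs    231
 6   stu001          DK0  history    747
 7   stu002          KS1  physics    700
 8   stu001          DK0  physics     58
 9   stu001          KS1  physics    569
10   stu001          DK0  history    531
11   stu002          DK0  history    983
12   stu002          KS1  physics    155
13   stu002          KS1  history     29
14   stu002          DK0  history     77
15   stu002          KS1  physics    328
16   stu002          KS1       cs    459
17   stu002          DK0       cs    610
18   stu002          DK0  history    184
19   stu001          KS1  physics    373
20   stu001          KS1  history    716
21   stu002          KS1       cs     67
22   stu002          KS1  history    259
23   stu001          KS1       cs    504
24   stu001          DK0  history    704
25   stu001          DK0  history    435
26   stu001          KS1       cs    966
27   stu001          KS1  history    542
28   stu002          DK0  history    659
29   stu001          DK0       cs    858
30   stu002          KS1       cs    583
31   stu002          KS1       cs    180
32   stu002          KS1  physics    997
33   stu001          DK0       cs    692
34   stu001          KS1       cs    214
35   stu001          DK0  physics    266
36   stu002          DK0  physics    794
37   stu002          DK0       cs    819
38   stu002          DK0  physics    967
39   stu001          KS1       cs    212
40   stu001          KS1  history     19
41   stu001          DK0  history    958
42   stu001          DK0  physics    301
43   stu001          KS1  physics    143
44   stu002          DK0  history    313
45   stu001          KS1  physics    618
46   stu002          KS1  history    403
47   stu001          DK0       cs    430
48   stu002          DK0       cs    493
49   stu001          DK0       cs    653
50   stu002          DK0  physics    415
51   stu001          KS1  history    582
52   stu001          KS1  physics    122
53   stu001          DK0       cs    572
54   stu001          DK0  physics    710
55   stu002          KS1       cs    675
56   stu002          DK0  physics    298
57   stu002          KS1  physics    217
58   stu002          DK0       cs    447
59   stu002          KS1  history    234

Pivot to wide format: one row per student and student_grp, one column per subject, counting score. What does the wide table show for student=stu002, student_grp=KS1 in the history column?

5

Rows with student=stu002, student_grp=KS1 and subject=history: score values are 159, 29, 259, 403, 234.
5 rows match — count = 5.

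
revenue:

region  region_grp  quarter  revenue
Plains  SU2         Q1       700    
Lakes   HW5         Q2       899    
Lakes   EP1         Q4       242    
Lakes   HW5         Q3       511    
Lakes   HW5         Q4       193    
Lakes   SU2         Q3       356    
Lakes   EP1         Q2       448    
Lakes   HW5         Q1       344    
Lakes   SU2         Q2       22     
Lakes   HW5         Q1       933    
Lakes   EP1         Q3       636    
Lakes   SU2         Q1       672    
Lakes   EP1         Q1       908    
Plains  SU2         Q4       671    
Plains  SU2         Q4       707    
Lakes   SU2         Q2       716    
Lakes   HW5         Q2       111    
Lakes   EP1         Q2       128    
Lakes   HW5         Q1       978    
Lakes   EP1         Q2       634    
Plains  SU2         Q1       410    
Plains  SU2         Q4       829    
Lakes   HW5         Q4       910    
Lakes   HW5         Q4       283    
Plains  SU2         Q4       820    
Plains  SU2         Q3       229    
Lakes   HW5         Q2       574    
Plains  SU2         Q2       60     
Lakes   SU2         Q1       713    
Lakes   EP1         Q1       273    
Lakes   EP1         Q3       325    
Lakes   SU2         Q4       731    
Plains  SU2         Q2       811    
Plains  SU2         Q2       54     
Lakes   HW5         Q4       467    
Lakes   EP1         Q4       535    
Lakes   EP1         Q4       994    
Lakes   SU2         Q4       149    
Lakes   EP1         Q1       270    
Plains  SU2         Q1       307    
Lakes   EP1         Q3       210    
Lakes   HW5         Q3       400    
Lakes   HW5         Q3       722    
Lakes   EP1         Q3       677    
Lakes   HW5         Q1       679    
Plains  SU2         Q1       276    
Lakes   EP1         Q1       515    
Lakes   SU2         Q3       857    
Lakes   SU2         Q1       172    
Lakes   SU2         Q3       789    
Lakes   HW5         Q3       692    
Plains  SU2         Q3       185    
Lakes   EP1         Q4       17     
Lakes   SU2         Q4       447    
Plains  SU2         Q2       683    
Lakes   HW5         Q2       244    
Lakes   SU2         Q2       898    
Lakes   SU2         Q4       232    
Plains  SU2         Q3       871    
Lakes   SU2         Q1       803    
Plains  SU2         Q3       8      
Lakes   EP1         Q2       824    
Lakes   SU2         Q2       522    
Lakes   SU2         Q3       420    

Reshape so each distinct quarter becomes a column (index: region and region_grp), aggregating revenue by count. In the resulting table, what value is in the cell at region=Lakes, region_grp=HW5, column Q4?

4

Rows with region=Lakes, region_grp=HW5 and quarter=Q4: revenue values are 193, 910, 283, 467.
4 rows match — count = 4.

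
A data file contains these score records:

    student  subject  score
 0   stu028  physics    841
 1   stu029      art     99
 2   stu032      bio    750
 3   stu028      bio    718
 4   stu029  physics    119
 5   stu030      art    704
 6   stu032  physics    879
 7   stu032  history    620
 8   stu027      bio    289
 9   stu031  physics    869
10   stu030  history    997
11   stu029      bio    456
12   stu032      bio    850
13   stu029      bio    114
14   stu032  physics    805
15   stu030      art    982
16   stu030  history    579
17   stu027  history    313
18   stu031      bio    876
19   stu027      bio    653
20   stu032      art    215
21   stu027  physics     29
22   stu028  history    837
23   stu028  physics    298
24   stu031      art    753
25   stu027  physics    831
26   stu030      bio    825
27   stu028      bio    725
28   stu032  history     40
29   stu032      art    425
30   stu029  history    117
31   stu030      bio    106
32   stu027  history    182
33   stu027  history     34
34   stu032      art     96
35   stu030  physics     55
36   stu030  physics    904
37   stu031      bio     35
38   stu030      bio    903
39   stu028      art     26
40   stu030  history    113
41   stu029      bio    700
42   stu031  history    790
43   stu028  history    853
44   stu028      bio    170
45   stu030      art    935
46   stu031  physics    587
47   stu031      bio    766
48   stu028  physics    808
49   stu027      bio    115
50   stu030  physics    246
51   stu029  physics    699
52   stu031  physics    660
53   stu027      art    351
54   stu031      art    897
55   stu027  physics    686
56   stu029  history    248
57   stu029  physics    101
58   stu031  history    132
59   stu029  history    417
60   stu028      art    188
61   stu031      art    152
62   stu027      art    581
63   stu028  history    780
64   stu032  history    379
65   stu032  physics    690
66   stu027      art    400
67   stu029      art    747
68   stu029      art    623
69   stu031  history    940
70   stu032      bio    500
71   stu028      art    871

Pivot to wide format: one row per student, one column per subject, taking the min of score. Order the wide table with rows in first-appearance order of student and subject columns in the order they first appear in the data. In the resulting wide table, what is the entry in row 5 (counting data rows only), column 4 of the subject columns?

34

With rows in first-appearance order of student, row 5 is student=stu027. subject columns in first-appearance order: physics, art, bio, history; column 4 is history.
Long rows with student=stu027, subject=history: min(313, 182, 34) = 34.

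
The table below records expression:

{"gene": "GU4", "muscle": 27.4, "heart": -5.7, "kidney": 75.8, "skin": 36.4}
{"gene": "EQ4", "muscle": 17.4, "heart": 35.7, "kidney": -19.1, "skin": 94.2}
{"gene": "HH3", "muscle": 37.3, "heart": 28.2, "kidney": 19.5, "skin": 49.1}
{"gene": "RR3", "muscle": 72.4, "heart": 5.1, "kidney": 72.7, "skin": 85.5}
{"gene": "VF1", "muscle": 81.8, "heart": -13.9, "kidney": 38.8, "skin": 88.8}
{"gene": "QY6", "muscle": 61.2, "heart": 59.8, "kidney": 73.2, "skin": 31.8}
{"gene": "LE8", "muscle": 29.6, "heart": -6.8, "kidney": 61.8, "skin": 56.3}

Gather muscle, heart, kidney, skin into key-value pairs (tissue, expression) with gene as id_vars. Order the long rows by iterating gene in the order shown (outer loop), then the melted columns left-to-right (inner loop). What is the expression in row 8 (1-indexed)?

28 rows total (7 × 4). Row 8: index ⌊(8-1)/4⌋ = 1 into gene → EQ4; (8-1) mod 4 = 3 into the melted columns → skin.
So row 8 is (EQ4, skin, 94.2); expression = 94.2.

94.2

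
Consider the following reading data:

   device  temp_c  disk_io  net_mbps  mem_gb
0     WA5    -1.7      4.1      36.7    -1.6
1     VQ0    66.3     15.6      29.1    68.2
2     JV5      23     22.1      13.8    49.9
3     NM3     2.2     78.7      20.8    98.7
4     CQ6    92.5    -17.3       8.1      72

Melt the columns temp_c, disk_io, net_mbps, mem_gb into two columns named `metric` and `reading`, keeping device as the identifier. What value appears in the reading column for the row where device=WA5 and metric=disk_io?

Unpivoting turns each (device, wide-column) pair into one long row.
The wide cell at row WA5, column disk_io holds 4.1, so the long row (WA5, disk_io) has reading=4.1.

4.1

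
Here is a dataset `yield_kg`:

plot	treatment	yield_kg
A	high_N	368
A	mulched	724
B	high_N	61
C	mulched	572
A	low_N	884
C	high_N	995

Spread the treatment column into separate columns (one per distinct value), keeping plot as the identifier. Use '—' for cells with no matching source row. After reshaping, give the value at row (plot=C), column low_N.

—

No long-format row has plot=C and treatment=low_N, so the cell is —.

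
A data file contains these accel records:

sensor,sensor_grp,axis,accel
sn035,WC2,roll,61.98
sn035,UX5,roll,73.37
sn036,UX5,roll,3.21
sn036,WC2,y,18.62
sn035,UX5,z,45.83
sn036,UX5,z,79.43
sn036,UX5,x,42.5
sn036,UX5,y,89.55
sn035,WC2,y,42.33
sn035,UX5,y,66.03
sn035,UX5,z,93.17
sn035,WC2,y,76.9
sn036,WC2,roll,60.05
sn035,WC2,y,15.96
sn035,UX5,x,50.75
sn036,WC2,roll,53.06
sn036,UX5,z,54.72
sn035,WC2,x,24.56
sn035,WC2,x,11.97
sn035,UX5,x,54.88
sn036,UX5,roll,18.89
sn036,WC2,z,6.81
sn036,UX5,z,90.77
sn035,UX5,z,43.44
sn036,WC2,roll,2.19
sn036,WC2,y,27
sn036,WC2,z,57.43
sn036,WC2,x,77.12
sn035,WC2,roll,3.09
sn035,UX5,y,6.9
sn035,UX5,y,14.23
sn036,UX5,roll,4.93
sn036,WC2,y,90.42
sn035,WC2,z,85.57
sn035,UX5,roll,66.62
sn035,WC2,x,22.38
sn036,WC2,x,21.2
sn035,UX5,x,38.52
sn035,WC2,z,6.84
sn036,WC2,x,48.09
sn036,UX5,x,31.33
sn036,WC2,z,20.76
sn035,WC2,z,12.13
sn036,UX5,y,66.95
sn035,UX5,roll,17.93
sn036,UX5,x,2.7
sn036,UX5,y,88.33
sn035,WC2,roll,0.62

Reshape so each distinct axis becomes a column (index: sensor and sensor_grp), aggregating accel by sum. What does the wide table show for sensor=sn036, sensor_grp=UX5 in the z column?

Rows with sensor=sn036, sensor_grp=UX5 and axis=z: accel values are 79.43, 54.72, 90.77.
79.43 + 54.72 + 90.77 = 224.92.

224.92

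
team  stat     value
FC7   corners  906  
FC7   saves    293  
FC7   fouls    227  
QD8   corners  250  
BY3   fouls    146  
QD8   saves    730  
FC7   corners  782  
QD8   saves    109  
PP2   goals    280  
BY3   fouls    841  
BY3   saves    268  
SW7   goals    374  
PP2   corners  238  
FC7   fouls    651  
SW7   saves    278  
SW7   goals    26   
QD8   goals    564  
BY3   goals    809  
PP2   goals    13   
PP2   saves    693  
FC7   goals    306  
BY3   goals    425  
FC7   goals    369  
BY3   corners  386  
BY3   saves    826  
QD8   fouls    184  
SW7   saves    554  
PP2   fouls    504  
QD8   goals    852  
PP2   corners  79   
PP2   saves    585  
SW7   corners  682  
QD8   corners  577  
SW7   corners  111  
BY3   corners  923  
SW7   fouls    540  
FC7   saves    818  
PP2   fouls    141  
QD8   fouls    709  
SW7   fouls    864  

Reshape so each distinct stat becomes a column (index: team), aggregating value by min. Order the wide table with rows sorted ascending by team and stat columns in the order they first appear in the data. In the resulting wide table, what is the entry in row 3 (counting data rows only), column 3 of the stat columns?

141

With rows sorted ascending by team, row 3 is team=PP2. stat columns in first-appearance order: corners, saves, fouls, goals; column 3 is fouls.
Long rows with team=PP2, stat=fouls: min(504, 141) = 141.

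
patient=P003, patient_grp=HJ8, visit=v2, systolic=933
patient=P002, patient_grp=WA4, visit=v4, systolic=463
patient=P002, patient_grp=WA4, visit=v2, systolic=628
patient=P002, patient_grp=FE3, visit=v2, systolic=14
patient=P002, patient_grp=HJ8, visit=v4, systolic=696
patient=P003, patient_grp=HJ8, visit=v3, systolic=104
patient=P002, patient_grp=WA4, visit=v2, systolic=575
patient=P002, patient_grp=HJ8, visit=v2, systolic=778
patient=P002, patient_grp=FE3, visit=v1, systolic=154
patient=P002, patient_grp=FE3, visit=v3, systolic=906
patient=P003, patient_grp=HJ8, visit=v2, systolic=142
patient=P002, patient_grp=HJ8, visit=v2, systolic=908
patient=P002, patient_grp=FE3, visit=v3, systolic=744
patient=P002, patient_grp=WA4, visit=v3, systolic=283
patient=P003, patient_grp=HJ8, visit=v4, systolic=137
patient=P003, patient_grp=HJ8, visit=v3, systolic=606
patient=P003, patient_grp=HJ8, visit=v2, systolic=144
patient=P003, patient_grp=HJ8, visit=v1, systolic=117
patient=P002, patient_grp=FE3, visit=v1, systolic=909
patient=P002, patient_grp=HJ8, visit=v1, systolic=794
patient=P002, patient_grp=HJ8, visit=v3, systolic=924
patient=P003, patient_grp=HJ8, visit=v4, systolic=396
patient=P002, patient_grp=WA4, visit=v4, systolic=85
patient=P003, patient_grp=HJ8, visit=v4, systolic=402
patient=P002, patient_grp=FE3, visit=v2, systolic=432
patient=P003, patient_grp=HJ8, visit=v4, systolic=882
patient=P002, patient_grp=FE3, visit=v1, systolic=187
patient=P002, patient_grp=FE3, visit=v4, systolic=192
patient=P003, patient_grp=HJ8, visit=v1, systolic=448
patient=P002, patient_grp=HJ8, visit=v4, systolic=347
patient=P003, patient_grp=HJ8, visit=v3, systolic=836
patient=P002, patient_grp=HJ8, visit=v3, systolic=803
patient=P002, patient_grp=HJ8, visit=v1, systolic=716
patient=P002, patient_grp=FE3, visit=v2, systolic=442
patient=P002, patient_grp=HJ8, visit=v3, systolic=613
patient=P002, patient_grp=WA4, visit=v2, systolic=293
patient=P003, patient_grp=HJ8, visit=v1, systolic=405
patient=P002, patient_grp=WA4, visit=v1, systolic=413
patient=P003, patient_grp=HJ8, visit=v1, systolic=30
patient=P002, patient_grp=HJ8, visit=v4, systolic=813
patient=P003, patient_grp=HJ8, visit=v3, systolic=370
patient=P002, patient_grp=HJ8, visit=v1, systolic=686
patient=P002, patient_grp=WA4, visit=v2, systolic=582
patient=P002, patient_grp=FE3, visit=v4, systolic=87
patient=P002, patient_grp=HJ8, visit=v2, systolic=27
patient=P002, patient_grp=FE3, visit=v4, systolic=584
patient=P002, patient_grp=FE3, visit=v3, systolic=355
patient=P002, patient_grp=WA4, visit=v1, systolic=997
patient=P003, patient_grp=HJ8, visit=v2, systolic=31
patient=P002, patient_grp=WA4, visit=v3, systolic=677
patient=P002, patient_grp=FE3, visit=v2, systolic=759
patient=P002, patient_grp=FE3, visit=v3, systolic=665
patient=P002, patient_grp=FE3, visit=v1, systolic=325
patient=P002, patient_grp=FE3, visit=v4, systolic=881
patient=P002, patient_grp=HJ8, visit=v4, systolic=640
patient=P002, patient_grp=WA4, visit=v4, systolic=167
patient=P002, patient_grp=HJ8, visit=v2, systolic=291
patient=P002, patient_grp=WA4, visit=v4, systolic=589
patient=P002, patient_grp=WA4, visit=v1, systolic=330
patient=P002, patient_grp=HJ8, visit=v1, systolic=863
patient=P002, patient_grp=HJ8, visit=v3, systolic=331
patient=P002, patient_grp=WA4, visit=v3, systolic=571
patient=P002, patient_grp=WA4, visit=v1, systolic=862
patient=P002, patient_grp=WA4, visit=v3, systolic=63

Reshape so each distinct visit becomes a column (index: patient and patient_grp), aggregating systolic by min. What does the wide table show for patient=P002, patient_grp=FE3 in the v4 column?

87

Rows with patient=P002, patient_grp=FE3 and visit=v4: systolic values are 192, 87, 584, 881.
min(192, 87, 584, 881) = 87.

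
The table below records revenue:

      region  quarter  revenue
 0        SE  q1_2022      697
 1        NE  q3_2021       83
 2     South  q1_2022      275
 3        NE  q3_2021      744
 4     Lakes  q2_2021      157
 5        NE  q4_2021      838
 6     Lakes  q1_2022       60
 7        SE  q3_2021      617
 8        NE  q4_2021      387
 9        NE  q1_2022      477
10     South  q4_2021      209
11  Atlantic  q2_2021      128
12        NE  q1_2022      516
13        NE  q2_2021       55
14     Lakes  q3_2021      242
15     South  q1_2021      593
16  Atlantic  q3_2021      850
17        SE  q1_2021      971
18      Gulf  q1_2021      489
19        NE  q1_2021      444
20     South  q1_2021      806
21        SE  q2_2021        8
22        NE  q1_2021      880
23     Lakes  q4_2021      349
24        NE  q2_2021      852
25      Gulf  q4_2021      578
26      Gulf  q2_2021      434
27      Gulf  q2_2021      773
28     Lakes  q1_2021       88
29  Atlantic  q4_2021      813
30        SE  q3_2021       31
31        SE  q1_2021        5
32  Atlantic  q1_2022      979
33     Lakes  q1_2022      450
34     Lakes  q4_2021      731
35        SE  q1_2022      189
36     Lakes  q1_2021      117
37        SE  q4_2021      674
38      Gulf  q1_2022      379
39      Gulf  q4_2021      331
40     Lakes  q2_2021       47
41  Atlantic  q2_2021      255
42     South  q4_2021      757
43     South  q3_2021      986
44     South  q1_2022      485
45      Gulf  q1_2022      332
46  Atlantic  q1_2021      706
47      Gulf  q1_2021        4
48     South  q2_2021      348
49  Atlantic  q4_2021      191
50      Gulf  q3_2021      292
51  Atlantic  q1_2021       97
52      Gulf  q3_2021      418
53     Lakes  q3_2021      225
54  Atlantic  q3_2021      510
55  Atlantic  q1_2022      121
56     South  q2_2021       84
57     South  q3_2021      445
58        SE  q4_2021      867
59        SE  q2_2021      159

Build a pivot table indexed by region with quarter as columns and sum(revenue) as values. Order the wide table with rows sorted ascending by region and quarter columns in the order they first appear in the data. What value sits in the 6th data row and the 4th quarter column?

With rows sorted ascending by region, row 6 is region=South. quarter columns in first-appearance order: q1_2022, q3_2021, q2_2021, q4_2021, q1_2021; column 4 is q4_2021.
Long rows with region=South, quarter=q4_2021: 209 + 757 = 966.

966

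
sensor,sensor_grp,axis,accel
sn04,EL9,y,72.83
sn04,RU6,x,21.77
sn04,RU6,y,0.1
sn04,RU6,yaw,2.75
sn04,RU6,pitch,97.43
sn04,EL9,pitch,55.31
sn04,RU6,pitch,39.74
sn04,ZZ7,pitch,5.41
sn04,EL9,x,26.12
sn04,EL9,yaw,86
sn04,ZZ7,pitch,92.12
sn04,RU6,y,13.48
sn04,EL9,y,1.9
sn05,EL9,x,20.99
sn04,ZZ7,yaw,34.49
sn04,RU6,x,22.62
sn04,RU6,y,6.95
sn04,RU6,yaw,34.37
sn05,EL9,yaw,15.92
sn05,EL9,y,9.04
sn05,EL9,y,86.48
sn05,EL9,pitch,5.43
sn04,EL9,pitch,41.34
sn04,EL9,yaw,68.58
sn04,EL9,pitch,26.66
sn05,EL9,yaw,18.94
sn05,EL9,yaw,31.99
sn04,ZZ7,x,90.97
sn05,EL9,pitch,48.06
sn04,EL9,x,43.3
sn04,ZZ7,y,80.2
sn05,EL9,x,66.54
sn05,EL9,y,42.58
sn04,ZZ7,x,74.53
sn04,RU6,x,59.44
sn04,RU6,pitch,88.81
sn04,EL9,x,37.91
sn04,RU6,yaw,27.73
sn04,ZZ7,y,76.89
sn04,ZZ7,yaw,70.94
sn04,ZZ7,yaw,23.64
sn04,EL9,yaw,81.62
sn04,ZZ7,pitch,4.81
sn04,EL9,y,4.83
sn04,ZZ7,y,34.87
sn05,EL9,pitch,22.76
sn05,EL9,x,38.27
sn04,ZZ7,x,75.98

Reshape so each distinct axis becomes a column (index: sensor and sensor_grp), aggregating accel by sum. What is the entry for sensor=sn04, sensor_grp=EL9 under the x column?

107.33

Rows with sensor=sn04, sensor_grp=EL9 and axis=x: accel values are 26.12, 43.3, 37.91.
26.12 + 43.3 + 37.91 = 107.33.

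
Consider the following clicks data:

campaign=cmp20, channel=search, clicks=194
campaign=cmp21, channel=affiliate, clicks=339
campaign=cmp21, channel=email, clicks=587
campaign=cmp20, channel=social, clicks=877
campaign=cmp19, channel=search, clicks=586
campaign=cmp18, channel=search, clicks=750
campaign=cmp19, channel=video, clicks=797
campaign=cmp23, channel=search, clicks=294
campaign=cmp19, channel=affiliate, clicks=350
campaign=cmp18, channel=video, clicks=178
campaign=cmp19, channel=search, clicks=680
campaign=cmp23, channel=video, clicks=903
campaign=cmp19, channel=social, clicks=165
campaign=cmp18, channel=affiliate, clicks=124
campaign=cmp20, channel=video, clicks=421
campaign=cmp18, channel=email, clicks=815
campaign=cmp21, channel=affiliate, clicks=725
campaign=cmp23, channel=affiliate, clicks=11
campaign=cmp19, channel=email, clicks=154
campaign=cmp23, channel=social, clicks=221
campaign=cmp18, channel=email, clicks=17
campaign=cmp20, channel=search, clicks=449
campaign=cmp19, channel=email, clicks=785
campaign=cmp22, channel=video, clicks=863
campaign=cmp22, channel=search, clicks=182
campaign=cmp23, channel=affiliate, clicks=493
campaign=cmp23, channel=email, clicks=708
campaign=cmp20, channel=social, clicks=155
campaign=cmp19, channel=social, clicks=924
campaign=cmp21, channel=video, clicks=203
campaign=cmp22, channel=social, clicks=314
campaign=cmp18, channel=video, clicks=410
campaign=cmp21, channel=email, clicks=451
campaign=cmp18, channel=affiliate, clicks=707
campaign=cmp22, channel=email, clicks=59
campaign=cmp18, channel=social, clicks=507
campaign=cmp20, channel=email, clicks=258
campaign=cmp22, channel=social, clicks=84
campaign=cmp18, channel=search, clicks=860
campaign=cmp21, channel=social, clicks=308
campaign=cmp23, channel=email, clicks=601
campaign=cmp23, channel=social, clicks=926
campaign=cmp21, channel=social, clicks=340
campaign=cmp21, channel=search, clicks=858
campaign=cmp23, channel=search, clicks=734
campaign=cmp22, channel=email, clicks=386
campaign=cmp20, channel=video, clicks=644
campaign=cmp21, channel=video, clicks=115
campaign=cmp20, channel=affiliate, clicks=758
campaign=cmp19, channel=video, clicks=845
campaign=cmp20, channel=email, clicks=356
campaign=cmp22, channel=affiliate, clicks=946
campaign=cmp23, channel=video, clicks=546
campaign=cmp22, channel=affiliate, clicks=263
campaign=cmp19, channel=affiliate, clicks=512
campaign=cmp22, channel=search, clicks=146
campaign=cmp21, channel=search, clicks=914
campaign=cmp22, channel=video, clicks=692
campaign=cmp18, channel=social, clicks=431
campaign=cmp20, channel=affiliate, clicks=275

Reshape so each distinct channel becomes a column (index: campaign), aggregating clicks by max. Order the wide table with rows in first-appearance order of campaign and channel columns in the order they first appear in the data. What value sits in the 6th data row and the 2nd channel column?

With rows in first-appearance order of campaign, row 6 is campaign=cmp22. channel columns in first-appearance order: search, affiliate, email, social, video; column 2 is affiliate.
Long rows with campaign=cmp22, channel=affiliate: max(946, 263) = 946.

946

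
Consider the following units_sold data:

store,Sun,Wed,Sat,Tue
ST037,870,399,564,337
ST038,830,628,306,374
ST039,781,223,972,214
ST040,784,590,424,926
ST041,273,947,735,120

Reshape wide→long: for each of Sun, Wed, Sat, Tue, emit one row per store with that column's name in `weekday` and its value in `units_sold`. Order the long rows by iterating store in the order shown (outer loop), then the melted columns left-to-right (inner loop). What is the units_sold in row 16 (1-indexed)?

20 rows total (5 × 4). Row 16: index ⌊(16-1)/4⌋ = 3 into store → ST040; (16-1) mod 4 = 3 into the melted columns → Tue.
So row 16 is (ST040, Tue, 926); units_sold = 926.

926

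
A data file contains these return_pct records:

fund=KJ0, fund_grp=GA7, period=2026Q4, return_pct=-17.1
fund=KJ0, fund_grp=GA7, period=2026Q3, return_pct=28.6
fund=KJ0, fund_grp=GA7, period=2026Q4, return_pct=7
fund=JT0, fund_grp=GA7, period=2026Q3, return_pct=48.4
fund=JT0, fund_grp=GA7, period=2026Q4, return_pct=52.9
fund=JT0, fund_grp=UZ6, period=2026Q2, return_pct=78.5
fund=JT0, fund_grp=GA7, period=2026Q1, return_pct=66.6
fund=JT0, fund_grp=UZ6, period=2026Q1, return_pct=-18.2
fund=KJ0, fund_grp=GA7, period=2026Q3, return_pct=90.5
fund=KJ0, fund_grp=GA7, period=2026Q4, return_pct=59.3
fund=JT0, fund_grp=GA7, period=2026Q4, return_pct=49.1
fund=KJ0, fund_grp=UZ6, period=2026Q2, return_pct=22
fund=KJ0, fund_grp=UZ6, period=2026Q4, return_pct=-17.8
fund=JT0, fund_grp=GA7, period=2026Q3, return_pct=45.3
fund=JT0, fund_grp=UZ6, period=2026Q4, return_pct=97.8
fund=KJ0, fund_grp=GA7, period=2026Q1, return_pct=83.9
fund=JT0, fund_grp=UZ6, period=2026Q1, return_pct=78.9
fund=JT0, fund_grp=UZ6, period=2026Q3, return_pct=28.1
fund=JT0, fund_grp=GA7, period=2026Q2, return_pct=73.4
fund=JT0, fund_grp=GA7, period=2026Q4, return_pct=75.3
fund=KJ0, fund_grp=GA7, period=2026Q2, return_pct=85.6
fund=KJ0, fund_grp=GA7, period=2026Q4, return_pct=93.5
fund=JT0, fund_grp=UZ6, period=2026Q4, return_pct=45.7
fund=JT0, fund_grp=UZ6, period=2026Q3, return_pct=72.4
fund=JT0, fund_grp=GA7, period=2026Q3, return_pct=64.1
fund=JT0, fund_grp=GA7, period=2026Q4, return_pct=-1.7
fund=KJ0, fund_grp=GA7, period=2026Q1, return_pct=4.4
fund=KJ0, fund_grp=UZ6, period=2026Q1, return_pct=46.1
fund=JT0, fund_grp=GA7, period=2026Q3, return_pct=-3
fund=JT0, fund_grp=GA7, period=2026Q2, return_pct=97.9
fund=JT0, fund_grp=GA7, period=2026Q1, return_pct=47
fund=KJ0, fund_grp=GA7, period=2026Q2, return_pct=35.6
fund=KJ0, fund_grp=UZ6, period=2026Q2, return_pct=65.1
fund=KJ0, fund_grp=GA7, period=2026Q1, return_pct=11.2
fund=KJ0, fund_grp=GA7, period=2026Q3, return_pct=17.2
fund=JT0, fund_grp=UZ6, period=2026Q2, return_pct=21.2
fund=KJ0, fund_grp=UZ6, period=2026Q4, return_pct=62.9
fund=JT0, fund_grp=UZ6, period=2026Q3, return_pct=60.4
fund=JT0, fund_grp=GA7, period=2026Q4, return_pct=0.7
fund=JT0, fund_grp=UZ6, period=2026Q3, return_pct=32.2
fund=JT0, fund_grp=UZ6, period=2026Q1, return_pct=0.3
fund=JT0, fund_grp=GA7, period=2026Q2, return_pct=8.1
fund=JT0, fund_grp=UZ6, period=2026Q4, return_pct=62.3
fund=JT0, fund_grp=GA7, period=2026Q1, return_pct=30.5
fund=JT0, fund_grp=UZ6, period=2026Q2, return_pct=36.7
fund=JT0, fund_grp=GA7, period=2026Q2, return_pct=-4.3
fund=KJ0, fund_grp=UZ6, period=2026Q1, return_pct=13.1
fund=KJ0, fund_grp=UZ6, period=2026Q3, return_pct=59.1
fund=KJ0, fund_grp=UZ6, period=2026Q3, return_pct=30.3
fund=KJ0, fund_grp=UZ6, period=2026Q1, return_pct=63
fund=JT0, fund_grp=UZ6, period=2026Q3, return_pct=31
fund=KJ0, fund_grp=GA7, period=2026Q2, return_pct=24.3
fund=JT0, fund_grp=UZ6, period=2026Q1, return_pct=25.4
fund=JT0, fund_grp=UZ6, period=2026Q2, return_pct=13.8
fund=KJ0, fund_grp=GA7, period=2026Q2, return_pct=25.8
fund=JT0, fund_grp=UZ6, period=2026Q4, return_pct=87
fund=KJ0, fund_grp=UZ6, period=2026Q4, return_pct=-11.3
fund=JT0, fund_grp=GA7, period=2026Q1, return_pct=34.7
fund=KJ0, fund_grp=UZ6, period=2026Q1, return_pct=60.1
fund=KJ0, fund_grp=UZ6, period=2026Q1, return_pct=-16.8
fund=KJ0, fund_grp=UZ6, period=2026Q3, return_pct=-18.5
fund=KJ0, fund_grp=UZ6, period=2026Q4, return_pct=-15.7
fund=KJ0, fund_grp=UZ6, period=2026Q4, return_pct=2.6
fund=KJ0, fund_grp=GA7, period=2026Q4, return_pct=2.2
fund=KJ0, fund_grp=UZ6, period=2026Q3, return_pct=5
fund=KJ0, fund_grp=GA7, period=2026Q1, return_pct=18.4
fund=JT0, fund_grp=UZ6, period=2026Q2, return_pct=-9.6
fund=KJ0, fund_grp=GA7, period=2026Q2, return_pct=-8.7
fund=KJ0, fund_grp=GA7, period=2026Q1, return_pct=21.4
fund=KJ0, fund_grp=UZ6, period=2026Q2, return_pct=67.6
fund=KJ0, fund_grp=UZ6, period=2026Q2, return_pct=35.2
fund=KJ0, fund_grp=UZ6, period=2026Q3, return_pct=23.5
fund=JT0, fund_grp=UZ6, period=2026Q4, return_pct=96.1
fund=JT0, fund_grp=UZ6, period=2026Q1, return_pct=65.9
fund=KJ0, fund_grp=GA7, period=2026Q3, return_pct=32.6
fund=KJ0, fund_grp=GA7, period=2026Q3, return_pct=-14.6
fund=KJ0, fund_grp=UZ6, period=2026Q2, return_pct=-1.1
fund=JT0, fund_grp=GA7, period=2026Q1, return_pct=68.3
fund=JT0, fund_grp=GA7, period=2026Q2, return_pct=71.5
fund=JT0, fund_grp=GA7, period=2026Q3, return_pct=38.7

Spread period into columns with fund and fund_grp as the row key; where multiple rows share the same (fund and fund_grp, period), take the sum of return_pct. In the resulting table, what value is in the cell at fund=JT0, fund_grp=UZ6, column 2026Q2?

140.6

Rows with fund=JT0, fund_grp=UZ6 and period=2026Q2: return_pct values are 78.5, 21.2, 36.7, 13.8, -9.6.
78.5 + 21.2 + 36.7 + 13.8 + -9.6 = 140.6.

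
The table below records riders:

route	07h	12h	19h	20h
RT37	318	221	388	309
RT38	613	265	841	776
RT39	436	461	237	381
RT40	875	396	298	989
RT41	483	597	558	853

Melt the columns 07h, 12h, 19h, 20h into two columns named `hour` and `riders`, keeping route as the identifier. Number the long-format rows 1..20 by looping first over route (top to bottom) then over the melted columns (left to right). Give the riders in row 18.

597

20 rows total (5 × 4). Row 18: index ⌊(18-1)/4⌋ = 4 into route → RT41; (18-1) mod 4 = 1 into the melted columns → 12h.
So row 18 is (RT41, 12h, 597); riders = 597.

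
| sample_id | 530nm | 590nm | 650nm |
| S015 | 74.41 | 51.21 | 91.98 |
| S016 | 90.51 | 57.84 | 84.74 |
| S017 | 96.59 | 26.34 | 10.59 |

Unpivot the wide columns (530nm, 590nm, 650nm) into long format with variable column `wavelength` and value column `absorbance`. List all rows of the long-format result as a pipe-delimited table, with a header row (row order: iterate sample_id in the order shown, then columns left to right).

| sample_id | wavelength | absorbance |
| S015 | 530nm | 74.41 |
| S015 | 590nm | 51.21 |
| S015 | 650nm | 91.98 |
| S016 | 530nm | 90.51 |
| S016 | 590nm | 57.84 |
| S016 | 650nm | 84.74 |
| S017 | 530nm | 96.59 |
| S017 | 590nm | 26.34 |
| S017 | 650nm | 10.59 |

Each (sample_id, column) pair becomes one row: 3 × 3 = 9 rows.
For example, (S015, 530nm) → absorbance=74.41.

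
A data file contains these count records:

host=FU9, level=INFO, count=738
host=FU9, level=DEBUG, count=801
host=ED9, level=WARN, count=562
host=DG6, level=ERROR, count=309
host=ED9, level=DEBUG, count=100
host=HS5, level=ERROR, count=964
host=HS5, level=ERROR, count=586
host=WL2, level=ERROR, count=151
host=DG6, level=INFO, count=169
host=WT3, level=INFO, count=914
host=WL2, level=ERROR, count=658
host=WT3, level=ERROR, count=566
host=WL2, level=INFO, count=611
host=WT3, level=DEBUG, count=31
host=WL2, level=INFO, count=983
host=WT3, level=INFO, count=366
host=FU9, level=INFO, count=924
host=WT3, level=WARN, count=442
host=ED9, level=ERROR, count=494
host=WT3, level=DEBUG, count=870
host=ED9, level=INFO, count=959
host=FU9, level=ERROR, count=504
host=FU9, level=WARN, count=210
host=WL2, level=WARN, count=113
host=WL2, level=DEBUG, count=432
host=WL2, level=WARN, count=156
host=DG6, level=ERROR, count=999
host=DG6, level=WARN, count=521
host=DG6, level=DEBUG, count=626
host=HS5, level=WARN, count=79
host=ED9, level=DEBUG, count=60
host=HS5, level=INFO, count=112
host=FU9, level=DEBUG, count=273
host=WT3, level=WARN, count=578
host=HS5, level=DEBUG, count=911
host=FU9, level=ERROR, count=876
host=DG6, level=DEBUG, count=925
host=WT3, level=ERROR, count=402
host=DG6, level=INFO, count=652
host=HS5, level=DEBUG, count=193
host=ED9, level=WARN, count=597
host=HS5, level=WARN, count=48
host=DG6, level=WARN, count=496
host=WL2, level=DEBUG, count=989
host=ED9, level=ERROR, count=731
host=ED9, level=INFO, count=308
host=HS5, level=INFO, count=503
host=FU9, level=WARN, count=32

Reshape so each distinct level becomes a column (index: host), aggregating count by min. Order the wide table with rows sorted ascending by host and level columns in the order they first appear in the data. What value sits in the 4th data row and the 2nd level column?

193

With rows sorted ascending by host, row 4 is host=HS5. level columns in first-appearance order: INFO, DEBUG, WARN, ERROR; column 2 is DEBUG.
Long rows with host=HS5, level=DEBUG: min(911, 193) = 193.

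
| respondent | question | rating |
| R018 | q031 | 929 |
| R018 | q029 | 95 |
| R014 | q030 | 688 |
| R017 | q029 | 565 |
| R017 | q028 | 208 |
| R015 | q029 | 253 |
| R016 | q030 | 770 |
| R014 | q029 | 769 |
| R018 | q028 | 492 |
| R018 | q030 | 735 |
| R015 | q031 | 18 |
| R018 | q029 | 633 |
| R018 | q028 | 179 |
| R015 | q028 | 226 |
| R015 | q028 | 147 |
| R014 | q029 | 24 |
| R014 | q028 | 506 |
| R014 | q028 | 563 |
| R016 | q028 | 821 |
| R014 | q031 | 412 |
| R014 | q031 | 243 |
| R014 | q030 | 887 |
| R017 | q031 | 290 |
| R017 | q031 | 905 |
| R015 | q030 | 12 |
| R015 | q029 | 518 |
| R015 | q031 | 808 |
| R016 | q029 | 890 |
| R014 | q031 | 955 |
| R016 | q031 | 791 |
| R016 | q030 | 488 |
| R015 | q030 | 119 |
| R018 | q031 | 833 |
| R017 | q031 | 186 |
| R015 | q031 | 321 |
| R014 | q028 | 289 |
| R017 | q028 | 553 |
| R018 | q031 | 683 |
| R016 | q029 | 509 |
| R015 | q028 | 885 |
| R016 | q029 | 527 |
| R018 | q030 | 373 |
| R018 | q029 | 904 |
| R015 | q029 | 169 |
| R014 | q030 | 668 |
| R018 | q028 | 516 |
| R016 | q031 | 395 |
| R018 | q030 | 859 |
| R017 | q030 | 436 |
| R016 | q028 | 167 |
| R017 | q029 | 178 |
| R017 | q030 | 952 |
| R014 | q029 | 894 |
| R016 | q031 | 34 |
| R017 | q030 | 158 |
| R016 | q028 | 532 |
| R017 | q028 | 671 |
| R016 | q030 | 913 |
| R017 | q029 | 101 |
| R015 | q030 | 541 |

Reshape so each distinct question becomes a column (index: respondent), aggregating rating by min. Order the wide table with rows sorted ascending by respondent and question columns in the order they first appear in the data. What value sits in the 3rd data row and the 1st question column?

34

With rows sorted ascending by respondent, row 3 is respondent=R016. question columns in first-appearance order: q031, q029, q030, q028; column 1 is q031.
Long rows with respondent=R016, question=q031: min(791, 395, 34) = 34.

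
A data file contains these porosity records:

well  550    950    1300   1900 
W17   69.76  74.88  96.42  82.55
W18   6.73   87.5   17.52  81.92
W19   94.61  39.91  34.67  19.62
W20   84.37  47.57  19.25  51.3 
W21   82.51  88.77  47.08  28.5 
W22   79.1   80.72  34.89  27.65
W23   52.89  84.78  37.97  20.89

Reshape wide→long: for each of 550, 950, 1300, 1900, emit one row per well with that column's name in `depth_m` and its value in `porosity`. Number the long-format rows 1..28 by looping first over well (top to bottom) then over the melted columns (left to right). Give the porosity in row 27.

28 rows total (7 × 4). Row 27: index ⌊(27-1)/4⌋ = 6 into well → W23; (27-1) mod 4 = 2 into the melted columns → 1300.
So row 27 is (W23, 1300, 37.97); porosity = 37.97.

37.97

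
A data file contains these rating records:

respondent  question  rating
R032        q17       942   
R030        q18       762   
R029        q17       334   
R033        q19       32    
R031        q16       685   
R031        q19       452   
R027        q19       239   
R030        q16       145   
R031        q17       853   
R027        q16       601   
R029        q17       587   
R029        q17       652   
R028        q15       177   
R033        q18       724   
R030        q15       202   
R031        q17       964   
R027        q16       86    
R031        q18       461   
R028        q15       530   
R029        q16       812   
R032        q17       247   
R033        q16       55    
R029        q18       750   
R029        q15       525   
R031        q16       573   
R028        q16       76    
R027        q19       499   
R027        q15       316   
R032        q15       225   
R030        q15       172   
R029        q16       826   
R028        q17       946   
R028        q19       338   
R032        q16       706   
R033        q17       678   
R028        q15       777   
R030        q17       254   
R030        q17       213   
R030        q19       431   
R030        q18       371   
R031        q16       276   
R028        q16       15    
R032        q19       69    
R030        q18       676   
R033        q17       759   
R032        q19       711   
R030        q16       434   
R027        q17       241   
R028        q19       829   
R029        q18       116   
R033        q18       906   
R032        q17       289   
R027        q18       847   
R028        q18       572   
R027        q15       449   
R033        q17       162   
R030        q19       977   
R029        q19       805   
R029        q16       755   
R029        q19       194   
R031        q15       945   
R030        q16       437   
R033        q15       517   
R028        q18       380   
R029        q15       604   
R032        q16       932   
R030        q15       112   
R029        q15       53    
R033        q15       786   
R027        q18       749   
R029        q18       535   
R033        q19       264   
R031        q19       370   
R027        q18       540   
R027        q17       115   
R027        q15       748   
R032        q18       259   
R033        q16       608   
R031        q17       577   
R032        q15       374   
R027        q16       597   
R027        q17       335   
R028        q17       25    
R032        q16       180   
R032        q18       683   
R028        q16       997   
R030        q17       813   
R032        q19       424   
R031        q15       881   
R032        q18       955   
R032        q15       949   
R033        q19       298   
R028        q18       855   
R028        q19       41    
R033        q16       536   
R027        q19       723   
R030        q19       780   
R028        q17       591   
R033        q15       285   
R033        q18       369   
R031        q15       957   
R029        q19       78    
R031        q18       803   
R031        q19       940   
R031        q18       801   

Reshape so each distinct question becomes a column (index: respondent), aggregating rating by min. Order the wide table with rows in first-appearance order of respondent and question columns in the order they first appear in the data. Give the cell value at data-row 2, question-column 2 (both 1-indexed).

371

With rows in first-appearance order of respondent, row 2 is respondent=R030. question columns in first-appearance order: q17, q18, q19, q16, q15; column 2 is q18.
Long rows with respondent=R030, question=q18: min(762, 371, 676) = 371.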